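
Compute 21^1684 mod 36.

1684 in binary is 11010010100, i.e. 1684 = 1024 + 512 + 128 + 16 + 4.
21^1 ≡ 21 (mod 36)
21^2 ≡ 21^2 = 441 ≡ 9 (mod 36)
21^4 ≡ 9^2 = 81 ≡ 9 (mod 36)
21^8 ≡ 9^2 = 81 ≡ 9 (mod 36)
21^16 ≡ 9^2 = 81 ≡ 9 (mod 36)
21^32 ≡ 9^2 = 81 ≡ 9 (mod 36)
21^64 ≡ 9^2 = 81 ≡ 9 (mod 36)
21^128 ≡ 9^2 = 81 ≡ 9 (mod 36)
21^256 ≡ 9^2 = 81 ≡ 9 (mod 36)
21^512 ≡ 9^2 = 81 ≡ 9 (mod 36)
21^1024 ≡ 9^2 = 81 ≡ 9 (mod 36)
21^1684 = 21^1024 · 21^512 · 21^128 · 21^16 · 21^4 ≡ 9 · 9 · 9 · 9 · 9 (mod 36).
Accumulate the product:
9 · 9 = 81 ≡ 9
9 · 9 = 81 ≡ 9
9 · 9 = 81 ≡ 9
9 · 9 = 81 ≡ 9

9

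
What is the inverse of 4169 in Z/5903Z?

5903 = 1×4169 + 1734
4169 = 2×1734 + 701
1734 = 2×701 + 332
701 = 2×332 + 37
332 = 8×37 + 36
37 = 1×36 + 1
36 = 36×1 + 0
gcd(4169, 5903) = 1, so the inverse exists.
Back-substitute for 1:
1 = 1×37 − 1×36
  = −1×332 + 9×37
  = 9×701 − 19×332
  = −19×1734 + 47×701
  = 47×4169 − 113×1734
  = −113×5903 + 160×4169
So 4169⁻¹ ≡ 160 (mod 5903).

160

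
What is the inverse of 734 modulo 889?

889 = 1×734 + 155
734 = 4×155 + 114
155 = 1×114 + 41
114 = 2×41 + 32
41 = 1×32 + 9
32 = 3×9 + 5
9 = 1×5 + 4
5 = 1×4 + 1
4 = 4×1 + 0
gcd(734, 889) = 1, so the inverse exists.
Back-substitute for 1:
1 = 1×5 − 1×4
  = −1×9 + 2×5
  = 2×32 − 7×9
  = −7×41 + 9×32
  = 9×114 − 25×41
  = −25×155 + 34×114
  = 34×734 − 161×155
  = −161×889 + 195×734
So 734⁻¹ ≡ 195 (mod 889).

195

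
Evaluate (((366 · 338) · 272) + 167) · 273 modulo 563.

366 · 338 = 123708 ≡ 411 (mod 563)
411 · 272 = 111792 ≡ 318 (mod 563)
318 + 167 = 485
485 · 273 = 132405 ≡ 100 (mod 563)

100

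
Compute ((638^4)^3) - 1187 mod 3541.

1426

(638)^4 ≡ 913 (mod 3541)
(913)^3 ≡ 2613 (mod 3541)
2613 - 1187 = 1426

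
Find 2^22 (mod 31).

4

Using repeated squaring:
2^1 ≡ 2 (mod 31)
2^2 ≡ 2^2 = 4 (mod 31)
2^4 ≡ 4^2 = 16 (mod 31)
2^8 ≡ 16^2 = 256 ≡ 8 (mod 31)
2^16 ≡ 8^2 = 64 ≡ 2 (mod 31)
2^22 = 2^16 · 2^4 · 2^2 ≡ 2 · 16 · 4 (mod 31).
Accumulate the product:
2 · 16 = 32 ≡ 1
1 · 4 = 4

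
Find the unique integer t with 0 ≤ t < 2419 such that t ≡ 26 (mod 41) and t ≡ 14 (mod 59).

1666

41⁻¹ mod 59: 41×36 ≡ 1 (mod 59), so 41⁻¹ ≡ 36.
t = 26 + 41×((14 − 26)×36 mod 59) = 26 + 41×40 = 1666.
Check: 1666 mod 41 = 26, 1666 mod 59 = 14. ✓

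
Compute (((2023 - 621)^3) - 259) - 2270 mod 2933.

804

2023 - 621 = 1402
(1402)^3 ≡ 400 (mod 2933)
400 - 259 = 141
141 - 2270 = -2129 ≡ 804 (mod 2933)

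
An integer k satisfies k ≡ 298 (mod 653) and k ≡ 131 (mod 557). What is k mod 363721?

653⁻¹ mod 557: 653·528 ≡ 1 (mod 557), so 653⁻¹ ≡ 528.
k = 298 + 653·((131 − 298)·528 mod 557) = 298 + 653·387 = 253009.
Check: 253009 mod 653 = 298, 253009 mod 557 = 131. ✓

253009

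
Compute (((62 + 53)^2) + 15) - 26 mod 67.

15

62 + 53 = 115 ≡ 48 (mod 67)
(48)^2 ≡ 26 (mod 67)
26 + 15 = 41
41 - 26 = 15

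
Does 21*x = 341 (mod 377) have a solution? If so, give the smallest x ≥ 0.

106

gcd(21, 377) = 1, so a unique solution mod 377 exists.
21⁻¹ ≡ 18 (mod 377).
x ≡ 18*341 ≡ 106 (mod 377).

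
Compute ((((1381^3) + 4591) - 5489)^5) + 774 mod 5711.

(1381)^3 ≡ 1783 (mod 5711)
1783 + 4591 = 6374 ≡ 663 (mod 5711)
663 - 5489 = -4826 ≡ 885 (mod 5711)
(885)^5 ≡ 1150 (mod 5711)
1150 + 774 = 1924

1924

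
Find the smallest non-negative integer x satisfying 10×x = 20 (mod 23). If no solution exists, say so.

gcd(10, 23) = 1, so a unique solution mod 23 exists.
10⁻¹ ≡ 7 (mod 23).
x ≡ 7×20 ≡ 2 (mod 23).

2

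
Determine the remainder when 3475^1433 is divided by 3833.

790

Compute successive squares:
1433 in binary is 10110011001, i.e. 1433 = 1024 + 256 + 128 + 16 + 8 + 1.
3475^1 ≡ 3475 (mod 3833)
3475^2 ≡ 3475^2 = 12075625 ≡ 1675 (mod 3833)
3475^4 ≡ 1675^2 = 2805625 ≡ 3702 (mod 3833)
3475^8 ≡ 3702^2 = 13704804 ≡ 1829 (mod 3833)
3475^16 ≡ 1829^2 = 3345241 ≡ 2865 (mod 3833)
3475^32 ≡ 2865^2 = 8208225 ≡ 1772 (mod 3833)
3475^64 ≡ 1772^2 = 3139984 ≡ 757 (mod 3833)
3475^128 ≡ 757^2 = 573049 ≡ 1932 (mod 3833)
3475^256 ≡ 1932^2 = 3732624 ≡ 3115 (mod 3833)
3475^512 ≡ 3115^2 = 9703225 ≡ 1902 (mod 3833)
3475^1024 ≡ 1902^2 = 3617604 ≡ 3085 (mod 3833)
3475^1433 = 3475^1024 * 3475^256 * 3475^128 * 3475^16 * 3475^8 * 3475^1 ≡ 3085 * 3115 * 1932 * 2865 * 1829 * 3475 (mod 3833).
Accumulate the product:
3085 * 3115 = 9609775 ≡ 444
444 * 1932 = 857808 ≡ 3049
3049 * 2865 = 8735385 ≡ 3811
3811 * 1829 = 6970319 ≡ 1925
1925 * 3475 = 6689375 ≡ 790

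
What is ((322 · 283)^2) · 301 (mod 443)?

322 · 283 = 91126 ≡ 311 (mod 443)
(311)^2 ≡ 147 (mod 443)
147 · 301 = 44247 ≡ 390 (mod 443)

390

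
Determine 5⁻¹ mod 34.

7

34 = 6*5 + 4
5 = 1*4 + 1
4 = 4*1 + 0
gcd(5, 34) = 1, so the inverse exists.
Bézout: 1 = −1*34 + 7*5.
So 5⁻¹ ≡ 7 (mod 34).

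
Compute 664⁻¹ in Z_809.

106

809 = 1*664 + 145
664 = 4*145 + 84
145 = 1*84 + 61
84 = 1*61 + 23
61 = 2*23 + 15
23 = 1*15 + 8
15 = 1*8 + 7
8 = 1*7 + 1
7 = 7*1 + 0
gcd(664, 809) = 1, so the inverse exists.
Bézout: 1 = −87*809 + 106*664.
So 664⁻¹ ≡ 106 (mod 809).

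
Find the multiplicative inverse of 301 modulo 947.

947 = 3×301 + 44
301 = 6×44 + 37
44 = 1×37 + 7
37 = 5×7 + 2
7 = 3×2 + 1
2 = 2×1 + 0
gcd(301, 947) = 1, so the inverse exists.
Bézout: 1 = 130×947 − 409×301.
So 301⁻¹ ≡ −409 ≡ 538 (mod 947).

538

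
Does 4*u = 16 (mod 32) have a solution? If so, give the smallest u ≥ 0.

gcd(4, 32) = 4, and 4 | 16, so solutions exist.
Divide through by 4: 1*u mod 8 = 4.
1⁻¹ ≡ 1 (mod 8).
u ≡ 1*4 ≡ 4 (mod 8).
The smallest non-negative solution is u = 4.

4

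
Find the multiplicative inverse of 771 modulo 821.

821 = 1·771 + 50
771 = 15·50 + 21
50 = 2·21 + 8
21 = 2·8 + 5
8 = 1·5 + 3
5 = 1·3 + 2
3 = 1·2 + 1
2 = 2·1 + 0
gcd(771, 821) = 1, so the inverse exists.
Back-substitute for 1:
1 = 1·3 − 1·2
  = −1·5 + 2·3
  = 2·8 − 3·5
  = −3·21 + 8·8
  = 8·50 − 19·21
  = −19·771 + 293·50
  = 293·821 − 312·771
So 771⁻¹ ≡ −312 ≡ 509 (mod 821).

509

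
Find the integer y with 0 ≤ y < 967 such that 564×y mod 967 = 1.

967 = 1×564 + 403
564 = 1×403 + 161
403 = 2×161 + 81
161 = 1×81 + 80
81 = 1×80 + 1
80 = 80×1 + 0
gcd(564, 967) = 1, so the inverse exists.
Bézout: 1 = 7×967 − 12×564.
So 564⁻¹ ≡ −12 ≡ 955 (mod 967).

955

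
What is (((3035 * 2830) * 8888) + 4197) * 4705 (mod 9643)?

3035 * 2830 = 8589050 ≡ 6780 (mod 9643)
6780 * 8888 = 60260640 ≡ 1533 (mod 9643)
1533 + 4197 = 5730
5730 * 4705 = 26959650 ≡ 7465 (mod 9643)

7465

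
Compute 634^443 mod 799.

443 in binary is 110111011, i.e. 443 = 256 + 128 + 32 + 16 + 8 + 2 + 1.
634^1 ≡ 634 (mod 799)
634^2 ≡ 634^2 = 401956 ≡ 59 (mod 799)
634^4 ≡ 59^2 = 3481 ≡ 285 (mod 799)
634^8 ≡ 285^2 = 81225 ≡ 526 (mod 799)
634^16 ≡ 526^2 = 276676 ≡ 222 (mod 799)
634^32 ≡ 222^2 = 49284 ≡ 545 (mod 799)
634^64 ≡ 545^2 = 297025 ≡ 596 (mod 799)
634^128 ≡ 596^2 = 355216 ≡ 460 (mod 799)
634^256 ≡ 460^2 = 211600 ≡ 664 (mod 799)
634^443 = 634^256 * 634^128 * 634^32 * 634^16 * 634^8 * 634^2 * 634^1 ≡ 664 * 460 * 545 * 222 * 526 * 59 * 634 (mod 799).
Accumulate the product:
664 * 460 = 305440 ≡ 222
222 * 545 = 120990 ≡ 341
341 * 222 = 75702 ≡ 596
596 * 526 = 313496 ≡ 288
288 * 59 = 16992 ≡ 213
213 * 634 = 135042 ≡ 11

11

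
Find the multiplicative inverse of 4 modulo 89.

67

89 = 22·4 + 1
4 = 4·1 + 0
gcd(4, 89) = 1, so the inverse exists.
Bézout: 1 = 1·89 − 22·4.
So 4⁻¹ ≡ −22 ≡ 67 (mod 89).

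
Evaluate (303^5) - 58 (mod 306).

(303)^5 ≡ 63 (mod 306)
63 - 58 = 5

5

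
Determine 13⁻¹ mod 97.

Apply the Euclidean algorithm and back-substitute:
97 = 7·13 + 6
13 = 2·6 + 1
6 = 6·1 + 0
gcd(13, 97) = 1, so the inverse exists.
Back-substitute for 1:
1 = 1·13 − 2·6
  = −2·97 + 15·13
So 13⁻¹ ≡ 15 (mod 97).

15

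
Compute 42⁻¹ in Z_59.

52

59 = 1·42 + 17
42 = 2·17 + 8
17 = 2·8 + 1
8 = 8·1 + 0
gcd(42, 59) = 1, so the inverse exists.
Back-substitute for 1:
1 = 1·17 − 2·8
  = −2·42 + 5·17
  = 5·59 − 7·42
So 42⁻¹ ≡ −7 ≡ 52 (mod 59).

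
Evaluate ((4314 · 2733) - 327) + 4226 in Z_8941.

882

4314 · 2733 = 11790162 ≡ 5924 (mod 8941)
5924 - 327 = 5597
5597 + 4226 = 9823 ≡ 882 (mod 8941)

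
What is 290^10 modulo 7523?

909

10 in binary is 1010, i.e. 10 = 8 + 2.
290^1 ≡ 290 (mod 7523)
290^2 ≡ 290^2 = 84100 ≡ 1347 (mod 7523)
290^4 ≡ 1347^2 = 1814409 ≡ 1366 (mod 7523)
290^8 ≡ 1366^2 = 1865956 ≡ 252 (mod 7523)
290^10 = 290^8 · 290^2 ≡ 252 · 1347 (mod 7523).
252 · 1347 = 339444 ≡ 909 (mod 7523).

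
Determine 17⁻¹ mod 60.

Apply the Euclidean algorithm and back-substitute:
60 = 3×17 + 9
17 = 1×9 + 8
9 = 1×8 + 1
8 = 8×1 + 0
gcd(17, 60) = 1, so the inverse exists.
Back-substitute for 1:
1 = 1×9 − 1×8
  = −1×17 + 2×9
  = 2×60 − 7×17
So 17⁻¹ ≡ −7 ≡ 53 (mod 60).

53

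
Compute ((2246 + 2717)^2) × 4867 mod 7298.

2246 + 2717 = 4963
(4963)^2 ≡ 619 (mod 7298)
619 × 4867 = 3012673 ≡ 5897 (mod 7298)

5897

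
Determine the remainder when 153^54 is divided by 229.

Using repeated squaring:
153^1 ≡ 153 (mod 229)
153^2 ≡ 153^2 = 23409 ≡ 51 (mod 229)
153^4 ≡ 51^2 = 2601 ≡ 82 (mod 229)
153^8 ≡ 82^2 = 6724 ≡ 83 (mod 229)
153^16 ≡ 83^2 = 6889 ≡ 19 (mod 229)
153^32 ≡ 19^2 = 361 ≡ 132 (mod 229)
153^54 = 153^32 × 153^16 × 153^4 × 153^2 ≡ 132 × 19 × 82 × 51 (mod 229).
Accumulate the product:
132 × 19 = 2508 ≡ 218
218 × 82 = 17876 ≡ 14
14 × 51 = 714 ≡ 27

27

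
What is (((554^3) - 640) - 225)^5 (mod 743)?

(554)^3 ≡ 372 (mod 743)
372 - 640 = -268 ≡ 475 (mod 743)
475 - 225 = 250
(250)^5 ≡ 485 (mod 743)

485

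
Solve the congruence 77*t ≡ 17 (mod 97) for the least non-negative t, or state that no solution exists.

gcd(77, 97) = 1, so a unique solution mod 97 exists.
77⁻¹ ≡ 63 (mod 97).
t ≡ 63*17 ≡ 4 (mod 97).

4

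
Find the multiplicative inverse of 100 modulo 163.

119

Run the extended Euclidean algorithm:
163 = 1*100 + 63
100 = 1*63 + 37
63 = 1*37 + 26
37 = 1*26 + 11
26 = 2*11 + 4
11 = 2*4 + 3
4 = 1*3 + 1
3 = 3*1 + 0
gcd(100, 163) = 1, so the inverse exists.
Back-substitute for 1:
1 = 1*4 − 1*3
  = −1*11 + 3*4
  = 3*26 − 7*11
  = −7*37 + 10*26
  = 10*63 − 17*37
  = −17*100 + 27*63
  = 27*163 − 44*100
So 100⁻¹ ≡ −44 ≡ 119 (mod 163).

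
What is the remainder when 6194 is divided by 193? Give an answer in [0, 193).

18

6194 = 32×193 + 18, so 6194 ≡ 18 (mod 193).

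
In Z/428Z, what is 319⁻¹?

Run the extended Euclidean algorithm:
428 = 1×319 + 109
319 = 2×109 + 101
109 = 1×101 + 8
101 = 12×8 + 5
8 = 1×5 + 3
5 = 1×3 + 2
3 = 1×2 + 1
2 = 2×1 + 0
gcd(319, 428) = 1, so the inverse exists.
Back-substitute for 1:
1 = 1×3 − 1×2
  = −1×5 + 2×3
  = 2×8 − 3×5
  = −3×101 + 38×8
  = 38×109 − 41×101
  = −41×319 + 120×109
  = 120×428 − 161×319
So 319⁻¹ ≡ −161 ≡ 267 (mod 428).

267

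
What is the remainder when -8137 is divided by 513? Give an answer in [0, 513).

71

-8137 = -16*513 + 71, so -8137 ≡ 71 (mod 513).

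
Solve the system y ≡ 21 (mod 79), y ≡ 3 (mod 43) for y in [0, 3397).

1680

79⁻¹ mod 43: 79·6 ≡ 1 (mod 43), so 79⁻¹ ≡ 6.
y = 21 + 79·((3 − 21)·6 mod 43) = 21 + 79·21 = 1680.
Check: 1680 mod 79 = 21, 1680 mod 43 = 3. ✓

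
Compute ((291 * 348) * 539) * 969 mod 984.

291 * 348 = 101268 ≡ 900 (mod 984)
900 * 539 = 485100 ≡ 972 (mod 984)
972 * 969 = 941868 ≡ 180 (mod 984)

180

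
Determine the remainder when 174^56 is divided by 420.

36

Compute successive squares:
56 in binary is 111000, i.e. 56 = 32 + 16 + 8.
174^1 ≡ 174 (mod 420)
174^2 ≡ 174^2 = 30276 ≡ 36 (mod 420)
174^4 ≡ 36^2 = 1296 ≡ 36 (mod 420)
174^8 ≡ 36^2 = 1296 ≡ 36 (mod 420)
174^16 ≡ 36^2 = 1296 ≡ 36 (mod 420)
174^32 ≡ 36^2 = 1296 ≡ 36 (mod 420)
174^56 = 174^32 · 174^16 · 174^8 ≡ 36 · 36 · 36 (mod 420).
Accumulate the product:
36 · 36 = 1296 ≡ 36
36 · 36 = 1296 ≡ 36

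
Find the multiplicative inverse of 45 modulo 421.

131

Run the extended Euclidean algorithm:
421 = 9×45 + 16
45 = 2×16 + 13
16 = 1×13 + 3
13 = 4×3 + 1
3 = 3×1 + 0
gcd(45, 421) = 1, so the inverse exists.
Back-substitute for 1:
1 = 1×13 − 4×3
  = −4×16 + 5×13
  = 5×45 − 14×16
  = −14×421 + 131×45
So 45⁻¹ ≡ 131 (mod 421).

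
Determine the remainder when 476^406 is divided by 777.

Compute successive squares:
406 in binary is 110010110, i.e. 406 = 256 + 128 + 16 + 4 + 2.
476^1 ≡ 476 (mod 777)
476^2 ≡ 476^2 = 226576 ≡ 469 (mod 777)
476^4 ≡ 469^2 = 219961 ≡ 70 (mod 777)
476^8 ≡ 70^2 = 4900 ≡ 238 (mod 777)
476^16 ≡ 238^2 = 56644 ≡ 700 (mod 777)
476^32 ≡ 700^2 = 490000 ≡ 490 (mod 777)
476^64 ≡ 490^2 = 240100 ≡ 7 (mod 777)
476^128 ≡ 7^2 = 49 (mod 777)
476^256 ≡ 49^2 = 2401 ≡ 70 (mod 777)
476^406 = 476^256 × 476^128 × 476^16 × 476^4 × 476^2 ≡ 70 × 49 × 700 × 70 × 469 (mod 777).
Accumulate the product:
70 × 49 = 3430 ≡ 322
322 × 700 = 225400 ≡ 70
70 × 70 = 4900 ≡ 238
238 × 469 = 111622 ≡ 511

511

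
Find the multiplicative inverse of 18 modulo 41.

16

By the extended Euclidean algorithm:
41 = 2·18 + 5
18 = 3·5 + 3
5 = 1·3 + 2
3 = 1·2 + 1
2 = 2·1 + 0
gcd(18, 41) = 1, so the inverse exists.
Bézout: 1 = −7·41 + 16·18.
So 18⁻¹ ≡ 16 (mod 41).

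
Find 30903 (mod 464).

279

30903 = 66·464 + 279, so 30903 ≡ 279 (mod 464).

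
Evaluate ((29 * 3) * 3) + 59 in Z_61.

29 * 3 = 87 ≡ 26 (mod 61)
26 * 3 = 78 ≡ 17 (mod 61)
17 + 59 = 76 ≡ 15 (mod 61)

15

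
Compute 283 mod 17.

283 = 16*17 + 11, so 283 ≡ 11 (mod 17).

11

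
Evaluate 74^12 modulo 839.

35

12 in binary is 1100, i.e. 12 = 8 + 4.
74^1 ≡ 74 (mod 839)
74^2 ≡ 74^2 = 5476 ≡ 442 (mod 839)
74^4 ≡ 442^2 = 195364 ≡ 716 (mod 839)
74^8 ≡ 716^2 = 512656 ≡ 27 (mod 839)
74^12 = 74^8 * 74^4 ≡ 27 * 716 (mod 839).
27 * 716 = 19332 ≡ 35 (mod 839).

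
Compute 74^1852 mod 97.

9

1852 in binary is 11100111100, i.e. 1852 = 1024 + 512 + 256 + 32 + 16 + 8 + 4.
74^1 ≡ 74 (mod 97)
74^2 ≡ 74^2 = 5476 ≡ 44 (mod 97)
74^4 ≡ 44^2 = 1936 ≡ 93 (mod 97)
74^8 ≡ 93^2 = 8649 ≡ 16 (mod 97)
74^16 ≡ 16^2 = 256 ≡ 62 (mod 97)
74^32 ≡ 62^2 = 3844 ≡ 61 (mod 97)
74^64 ≡ 61^2 = 3721 ≡ 35 (mod 97)
74^128 ≡ 35^2 = 1225 ≡ 61 (mod 97)
74^256 ≡ 61^2 = 3721 ≡ 35 (mod 97)
74^512 ≡ 35^2 = 1225 ≡ 61 (mod 97)
74^1024 ≡ 61^2 = 3721 ≡ 35 (mod 97)
74^1852 = 74^1024 × 74^512 × 74^256 × 74^32 × 74^16 × 74^8 × 74^4 ≡ 35 × 61 × 35 × 61 × 62 × 16 × 93 (mod 97).
Accumulate the product:
35 × 61 = 2135 ≡ 1
1 × 35 = 35
35 × 61 = 2135 ≡ 1
1 × 62 = 62
62 × 16 = 992 ≡ 22
22 × 93 = 2046 ≡ 9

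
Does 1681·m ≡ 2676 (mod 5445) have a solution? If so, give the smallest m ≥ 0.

4206

gcd(1681, 5445) = 1, so a unique solution mod 5445 exists.
1681⁻¹ ≡ 5296 (mod 5445).
m ≡ 5296·2676 ≡ 4206 (mod 5445).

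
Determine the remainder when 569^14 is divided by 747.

193

Using repeated squaring:
14 in binary is 1110, i.e. 14 = 8 + 4 + 2.
569^1 ≡ 569 (mod 747)
569^2 ≡ 569^2 = 323761 ≡ 310 (mod 747)
569^4 ≡ 310^2 = 96100 ≡ 484 (mod 747)
569^8 ≡ 484^2 = 234256 ≡ 445 (mod 747)
569^14 = 569^8 * 569^4 * 569^2 ≡ 445 * 484 * 310 (mod 747).
Accumulate the product:
445 * 484 = 215380 ≡ 244
244 * 310 = 75640 ≡ 193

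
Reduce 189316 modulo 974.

360

189316 = 194×974 + 360, so 189316 ≡ 360 (mod 974).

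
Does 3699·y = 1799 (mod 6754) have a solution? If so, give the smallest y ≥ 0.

79

gcd(3699, 6754) = 1, so a unique solution mod 6754 exists.
3699⁻¹ ≡ 1269 (mod 6754).
y ≡ 1269·1799 ≡ 79 (mod 6754).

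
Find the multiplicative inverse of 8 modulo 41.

Run the extended Euclidean algorithm:
41 = 5*8 + 1
8 = 8*1 + 0
gcd(8, 41) = 1, so the inverse exists.
Back-substitute for 1:
1 = 1*41 − 5*8
So 8⁻¹ ≡ −5 ≡ 36 (mod 41).

36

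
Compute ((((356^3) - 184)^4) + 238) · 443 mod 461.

(356)^3 ≡ 407 (mod 461)
407 - 184 = 223
(223)^4 ≡ 254 (mod 461)
254 + 238 = 492 ≡ 31 (mod 461)
31 · 443 = 13733 ≡ 364 (mod 461)

364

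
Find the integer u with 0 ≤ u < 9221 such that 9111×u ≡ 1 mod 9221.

9221 = 1*9111 + 110
9111 = 82*110 + 91
110 = 1*91 + 19
91 = 4*19 + 15
19 = 1*15 + 4
15 = 3*4 + 3
4 = 1*3 + 1
3 = 3*1 + 0
gcd(9111, 9221) = 1, so the inverse exists.
Bézout: 1 = 2402*9221 − 2431*9111.
So 9111⁻¹ ≡ −2431 ≡ 6790 (mod 9221).

6790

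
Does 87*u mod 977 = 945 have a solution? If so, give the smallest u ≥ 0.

gcd(87, 977) = 1, so a unique solution mod 977 exists.
87⁻¹ ≡ 146 (mod 977).
u ≡ 146*945 ≡ 213 (mod 977).

213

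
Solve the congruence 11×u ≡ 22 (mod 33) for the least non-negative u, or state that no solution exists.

gcd(11, 33) = 11, and 11 | 22, so solutions exist.
Divide through by 11: 1×u ≡ 2 mod 3.
1⁻¹ ≡ 1 (mod 3).
u ≡ 1×2 ≡ 2 (mod 3).
The smallest non-negative solution is u = 2.

2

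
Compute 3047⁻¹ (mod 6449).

6231

6449 = 2·3047 + 355
3047 = 8·355 + 207
355 = 1·207 + 148
207 = 1·148 + 59
148 = 2·59 + 30
59 = 1·30 + 29
30 = 1·29 + 1
29 = 29·1 + 0
gcd(3047, 6449) = 1, so the inverse exists.
Back-substitute for 1:
1 = 1·30 − 1·29
  = −1·59 + 2·30
  = 2·148 − 5·59
  = −5·207 + 7·148
  = 7·355 − 12·207
  = −12·3047 + 103·355
  = 103·6449 − 218·3047
So 3047⁻¹ ≡ −218 ≡ 6231 (mod 6449).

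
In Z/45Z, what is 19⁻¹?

19

By the extended Euclidean algorithm:
45 = 2*19 + 7
19 = 2*7 + 5
7 = 1*5 + 2
5 = 2*2 + 1
2 = 2*1 + 0
gcd(19, 45) = 1, so the inverse exists.
Back-substitute for 1:
1 = 1*5 − 2*2
  = −2*7 + 3*5
  = 3*19 − 8*7
  = −8*45 + 19*19
So 19⁻¹ ≡ 19 (mod 45).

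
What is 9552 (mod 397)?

9552 = 24·397 + 24, so 9552 ≡ 24 (mod 397).

24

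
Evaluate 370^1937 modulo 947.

738

By square-and-multiply:
1937 in binary is 11110010001, i.e. 1937 = 1024 + 512 + 256 + 128 + 16 + 1.
370^1 ≡ 370 (mod 947)
370^2 ≡ 370^2 = 136900 ≡ 532 (mod 947)
370^4 ≡ 532^2 = 283024 ≡ 818 (mod 947)
370^8 ≡ 818^2 = 669124 ≡ 542 (mod 947)
370^16 ≡ 542^2 = 293764 ≡ 194 (mod 947)
370^32 ≡ 194^2 = 37636 ≡ 703 (mod 947)
370^64 ≡ 703^2 = 494209 ≡ 822 (mod 947)
370^128 ≡ 822^2 = 675684 ≡ 473 (mod 947)
370^256 ≡ 473^2 = 223729 ≡ 237 (mod 947)
370^512 ≡ 237^2 = 56169 ≡ 296 (mod 947)
370^1024 ≡ 296^2 = 87616 ≡ 492 (mod 947)
370^1937 = 370^1024 * 370^512 * 370^256 * 370^128 * 370^16 * 370^1 ≡ 492 * 296 * 237 * 473 * 194 * 370 (mod 947).
Accumulate the product:
492 * 296 = 145632 ≡ 741
741 * 237 = 175617 ≡ 422
422 * 473 = 199606 ≡ 736
736 * 194 = 142784 ≡ 734
734 * 370 = 271580 ≡ 738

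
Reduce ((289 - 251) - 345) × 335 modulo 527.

447

289 - 251 = 38
38 - 345 = -307 ≡ 220 (mod 527)
220 × 335 = 73700 ≡ 447 (mod 527)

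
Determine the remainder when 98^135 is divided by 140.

112

By square-and-multiply:
135 in binary is 10000111, i.e. 135 = 128 + 4 + 2 + 1.
98^1 ≡ 98 (mod 140)
98^2 ≡ 98^2 = 9604 ≡ 84 (mod 140)
98^4 ≡ 84^2 = 7056 ≡ 56 (mod 140)
98^8 ≡ 56^2 = 3136 ≡ 56 (mod 140)
98^16 ≡ 56^2 = 3136 ≡ 56 (mod 140)
98^32 ≡ 56^2 = 3136 ≡ 56 (mod 140)
98^64 ≡ 56^2 = 3136 ≡ 56 (mod 140)
98^128 ≡ 56^2 = 3136 ≡ 56 (mod 140)
98^135 = 98^128 × 98^4 × 98^2 × 98^1 ≡ 56 × 56 × 84 × 98 (mod 140).
Accumulate the product:
56 × 56 = 3136 ≡ 56
56 × 84 = 4704 ≡ 84
84 × 98 = 8232 ≡ 112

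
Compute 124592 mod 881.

371

124592 = 141*881 + 371, so 124592 ≡ 371 (mod 881).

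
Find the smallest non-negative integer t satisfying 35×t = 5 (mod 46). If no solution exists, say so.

33

gcd(35, 46) = 1, so a unique solution mod 46 exists.
35⁻¹ ≡ 25 (mod 46).
t ≡ 25×5 ≡ 33 (mod 46).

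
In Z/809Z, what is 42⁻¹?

By the extended Euclidean algorithm:
809 = 19×42 + 11
42 = 3×11 + 9
11 = 1×9 + 2
9 = 4×2 + 1
2 = 2×1 + 0
gcd(42, 809) = 1, so the inverse exists.
Back-substitute for 1:
1 = 1×9 − 4×2
  = −4×11 + 5×9
  = 5×42 − 19×11
  = −19×809 + 366×42
So 42⁻¹ ≡ 366 (mod 809).

366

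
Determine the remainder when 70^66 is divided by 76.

Using repeated squaring:
70^1 ≡ 70 (mod 76)
70^2 ≡ 70^2 = 4900 ≡ 36 (mod 76)
70^4 ≡ 36^2 = 1296 ≡ 4 (mod 76)
70^8 ≡ 4^2 = 16 (mod 76)
70^16 ≡ 16^2 = 256 ≡ 28 (mod 76)
70^32 ≡ 28^2 = 784 ≡ 24 (mod 76)
70^64 ≡ 24^2 = 576 ≡ 44 (mod 76)
70^66 = 70^64 * 70^2 ≡ 44 * 36 (mod 76).
44 * 36 = 1584 ≡ 64 (mod 76).

64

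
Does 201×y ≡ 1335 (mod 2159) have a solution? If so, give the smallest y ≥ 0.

490

gcd(201, 2159) = 1, so a unique solution mod 2159 exists.
201⁻¹ ≡ 623 (mod 2159).
y ≡ 623×1335 ≡ 490 (mod 2159).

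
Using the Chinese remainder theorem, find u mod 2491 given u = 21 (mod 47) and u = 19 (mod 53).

47⁻¹ mod 53: 47·44 ≡ 1 (mod 53), so 47⁻¹ ≡ 44.
u = 21 + 47·((19 − 21)·44 mod 53) = 21 + 47·18 = 867.

867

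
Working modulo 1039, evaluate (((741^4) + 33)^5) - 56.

1024

(741)^4 ≡ 151 (mod 1039)
151 + 33 = 184
(184)^5 ≡ 41 (mod 1039)
41 - 56 = -15 ≡ 1024 (mod 1039)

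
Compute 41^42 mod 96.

By square-and-multiply:
42 in binary is 101010, i.e. 42 = 32 + 8 + 2.
41^1 ≡ 41 (mod 96)
41^2 ≡ 41^2 = 1681 ≡ 49 (mod 96)
41^4 ≡ 49^2 = 2401 ≡ 1 (mod 96)
41^8 ≡ 1^2 = 1 (mod 96)
41^16 ≡ 1^2 = 1 (mod 96)
41^32 ≡ 1^2 = 1 (mod 96)
41^42 = 41^32 · 41^8 · 41^2 ≡ 1 · 1 · 49 (mod 96).
Accumulate the product:
1 · 1 = 1
1 · 49 = 49

49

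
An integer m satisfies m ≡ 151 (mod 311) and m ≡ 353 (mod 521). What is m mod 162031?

1395

311⁻¹ mod 521: 311*325 ≡ 1 (mod 521), so 311⁻¹ ≡ 325.
m = 151 + 311*((353 − 151)*325 mod 521) = 151 + 311*4 = 1395.
Check: 1395 mod 311 = 151, 1395 mod 521 = 353. ✓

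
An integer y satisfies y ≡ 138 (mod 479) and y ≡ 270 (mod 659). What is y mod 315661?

83963

479⁻¹ mod 659: 479×216 ≡ 1 (mod 659), so 479⁻¹ ≡ 216.
y = 138 + 479×((270 − 138)×216 mod 659) = 138 + 479×175 = 83963.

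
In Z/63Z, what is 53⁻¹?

63 = 1·53 + 10
53 = 5·10 + 3
10 = 3·3 + 1
3 = 3·1 + 0
gcd(53, 63) = 1, so the inverse exists.
Back-substitute for 1:
1 = 1·10 − 3·3
  = −3·53 + 16·10
  = 16·63 − 19·53
So 53⁻¹ ≡ −19 ≡ 44 (mod 63).

44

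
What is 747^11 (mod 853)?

By square-and-multiply:
747^1 ≡ 747 (mod 853)
747^2 ≡ 747^2 = 558009 ≡ 147 (mod 853)
747^4 ≡ 147^2 = 21609 ≡ 284 (mod 853)
747^8 ≡ 284^2 = 80656 ≡ 474 (mod 853)
747^11 = 747^8 × 747^2 × 747^1 ≡ 474 × 147 × 747 (mod 853).
Accumulate the product:
474 × 147 = 69678 ≡ 585
585 × 747 = 436995 ≡ 259

259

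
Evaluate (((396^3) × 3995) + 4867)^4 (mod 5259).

4024

(396)^3 ≡ 864 (mod 5259)
864 × 3995 = 3451680 ≡ 1776 (mod 5259)
1776 + 4867 = 6643 ≡ 1384 (mod 5259)
(1384)^4 ≡ 4024 (mod 5259)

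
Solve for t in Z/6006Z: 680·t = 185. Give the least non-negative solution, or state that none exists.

gcd(680, 6006) = 2, and 2 does not divide 185.
So the congruence has no solution.

no solution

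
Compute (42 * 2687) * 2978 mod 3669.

42 * 2687 = 112854 ≡ 2784 (mod 3669)
2784 * 2978 = 8290752 ≡ 2481 (mod 3669)

2481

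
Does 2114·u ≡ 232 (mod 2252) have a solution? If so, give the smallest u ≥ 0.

gcd(2114, 2252) = 2, and 2 | 232, so solutions exist.
Divide through by 2: 1057·u mod 1126 = 116.
1057⁻¹ ≡ 359 (mod 1126).
u ≡ 359·116 ≡ 1108 (mod 1126).
The smallest non-negative solution is u = 1108.

1108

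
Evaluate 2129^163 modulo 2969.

Using repeated squaring:
163 in binary is 10100011, i.e. 163 = 128 + 32 + 2 + 1.
2129^1 ≡ 2129 (mod 2969)
2129^2 ≡ 2129^2 = 4532641 ≡ 1947 (mod 2969)
2129^4 ≡ 1947^2 = 3790809 ≡ 2365 (mod 2969)
2129^8 ≡ 2365^2 = 5593225 ≡ 2598 (mod 2969)
2129^16 ≡ 2598^2 = 6749604 ≡ 1067 (mod 2969)
2129^32 ≡ 1067^2 = 1138489 ≡ 1362 (mod 2969)
2129^64 ≡ 1362^2 = 1855044 ≡ 2388 (mod 2969)
2129^128 ≡ 2388^2 = 5702544 ≡ 2064 (mod 2969)
2129^163 = 2129^128 * 2129^32 * 2129^2 * 2129^1 ≡ 2064 * 1362 * 1947 * 2129 (mod 2969).
Accumulate the product:
2064 * 1362 = 2811168 ≡ 2494
2494 * 1947 = 4855818 ≡ 1503
1503 * 2129 = 3199887 ≡ 2274

2274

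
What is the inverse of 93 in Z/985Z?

985 = 10×93 + 55
93 = 1×55 + 38
55 = 1×38 + 17
38 = 2×17 + 4
17 = 4×4 + 1
4 = 4×1 + 0
gcd(93, 985) = 1, so the inverse exists.
Back-substitute for 1:
1 = 1×17 − 4×4
  = −4×38 + 9×17
  = 9×55 − 13×38
  = −13×93 + 22×55
  = 22×985 − 233×93
So 93⁻¹ ≡ −233 ≡ 752 (mod 985).

752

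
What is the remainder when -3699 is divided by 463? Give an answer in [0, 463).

5

-3699 = -8·463 + 5, so -3699 ≡ 5 (mod 463).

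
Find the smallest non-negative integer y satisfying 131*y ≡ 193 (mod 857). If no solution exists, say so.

551

gcd(131, 857) = 1, so a unique solution mod 857 exists.
131⁻¹ ≡ 700 (mod 857).
y ≡ 700*193 ≡ 551 (mod 857).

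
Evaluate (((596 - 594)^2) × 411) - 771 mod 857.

16

596 - 594 = 2
(2)^2 ≡ 4 (mod 857)
4 × 411 = 1644 ≡ 787 (mod 857)
787 - 771 = 16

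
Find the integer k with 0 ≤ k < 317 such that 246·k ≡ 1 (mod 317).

317 = 1×246 + 71
246 = 3×71 + 33
71 = 2×33 + 5
33 = 6×5 + 3
5 = 1×3 + 2
3 = 1×2 + 1
2 = 2×1 + 0
gcd(246, 317) = 1, so the inverse exists.
Back-substitute for 1:
1 = 1×3 − 1×2
  = −1×5 + 2×3
  = 2×33 − 13×5
  = −13×71 + 28×33
  = 28×246 − 97×71
  = −97×317 + 125×246
So 246⁻¹ ≡ 125 (mod 317).

125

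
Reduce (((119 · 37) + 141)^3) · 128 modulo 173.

119 · 37 = 4403 ≡ 78 (mod 173)
78 + 141 = 219 ≡ 46 (mod 173)
(46)^3 ≡ 110 (mod 173)
110 · 128 = 14080 ≡ 67 (mod 173)

67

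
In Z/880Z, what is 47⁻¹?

543

880 = 18*47 + 34
47 = 1*34 + 13
34 = 2*13 + 8
13 = 1*8 + 5
8 = 1*5 + 3
5 = 1*3 + 2
3 = 1*2 + 1
2 = 2*1 + 0
gcd(47, 880) = 1, so the inverse exists.
Bézout: 1 = 18*880 − 337*47.
So 47⁻¹ ≡ −337 ≡ 543 (mod 880).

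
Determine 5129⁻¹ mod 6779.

6779 = 1·5129 + 1650
5129 = 3·1650 + 179
1650 = 9·179 + 39
179 = 4·39 + 23
39 = 1·23 + 16
23 = 1·16 + 7
16 = 2·7 + 2
7 = 3·2 + 1
2 = 2·1 + 0
gcd(5129, 6779) = 1, so the inverse exists.
Back-substitute for 1:
1 = 1·7 − 3·2
  = −3·16 + 7·7
  = 7·23 − 10·16
  = −10·39 + 17·23
  = 17·179 − 78·39
  = −78·1650 + 719·179
  = 719·5129 − 2235·1650
  = −2235·6779 + 2954·5129
So 5129⁻¹ ≡ 2954 (mod 6779).

2954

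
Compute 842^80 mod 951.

80 in binary is 1010000, i.e. 80 = 64 + 16.
842^1 ≡ 842 (mod 951)
842^2 ≡ 842^2 = 708964 ≡ 469 (mod 951)
842^4 ≡ 469^2 = 219961 ≡ 280 (mod 951)
842^8 ≡ 280^2 = 78400 ≡ 418 (mod 951)
842^16 ≡ 418^2 = 174724 ≡ 691 (mod 951)
842^32 ≡ 691^2 = 477481 ≡ 79 (mod 951)
842^64 ≡ 79^2 = 6241 ≡ 535 (mod 951)
842^80 = 842^64 × 842^16 ≡ 535 × 691 (mod 951).
535 × 691 = 369685 ≡ 697 (mod 951).

697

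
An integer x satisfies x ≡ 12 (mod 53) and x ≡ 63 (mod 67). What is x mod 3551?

2609

53⁻¹ mod 67: 53·43 ≡ 1 (mod 67), so 53⁻¹ ≡ 43.
x = 12 + 53·((63 − 12)·43 mod 67) = 12 + 53·49 = 2609.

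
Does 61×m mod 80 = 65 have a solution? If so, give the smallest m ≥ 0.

5

gcd(61, 80) = 1, so a unique solution mod 80 exists.
61⁻¹ ≡ 21 (mod 80).
m ≡ 21×65 ≡ 5 (mod 80).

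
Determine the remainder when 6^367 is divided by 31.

Compute successive squares:
367 in binary is 101101111, i.e. 367 = 256 + 64 + 32 + 8 + 4 + 2 + 1.
6^1 ≡ 6 (mod 31)
6^2 ≡ 6^2 = 36 ≡ 5 (mod 31)
6^4 ≡ 5^2 = 25 (mod 31)
6^8 ≡ 25^2 = 625 ≡ 5 (mod 31)
6^16 ≡ 5^2 = 25 (mod 31)
6^32 ≡ 25^2 = 625 ≡ 5 (mod 31)
6^64 ≡ 5^2 = 25 (mod 31)
6^128 ≡ 25^2 = 625 ≡ 5 (mod 31)
6^256 ≡ 5^2 = 25 (mod 31)
6^367 = 6^256 × 6^64 × 6^32 × 6^8 × 6^4 × 6^2 × 6^1 ≡ 25 × 25 × 5 × 5 × 25 × 5 × 6 (mod 31).
Accumulate the product:
25 × 25 = 625 ≡ 5
5 × 5 = 25
25 × 5 = 125 ≡ 1
1 × 25 = 25
25 × 5 = 125 ≡ 1
1 × 6 = 6

6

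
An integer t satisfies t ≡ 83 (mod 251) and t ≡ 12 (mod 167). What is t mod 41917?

6358

251⁻¹ mod 167: 251·2 ≡ 1 (mod 167), so 251⁻¹ ≡ 2.
t = 83 + 251·((12 − 83)·2 mod 167) = 83 + 251·25 = 6358.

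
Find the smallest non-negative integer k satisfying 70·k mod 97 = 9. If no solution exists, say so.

32

gcd(70, 97) = 1, so a unique solution mod 97 exists.
70⁻¹ ≡ 79 (mod 97).
k ≡ 79·9 ≡ 32 (mod 97).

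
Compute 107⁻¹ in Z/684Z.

Run the extended Euclidean algorithm:
684 = 6×107 + 42
107 = 2×42 + 23
42 = 1×23 + 19
23 = 1×19 + 4
19 = 4×4 + 3
4 = 1×3 + 1
3 = 3×1 + 0
gcd(107, 684) = 1, so the inverse exists.
Bézout: 1 = −28×684 + 179×107.
So 107⁻¹ ≡ 179 (mod 684).

179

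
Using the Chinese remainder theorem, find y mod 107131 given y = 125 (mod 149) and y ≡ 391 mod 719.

57192

149⁻¹ mod 719: 149×415 ≡ 1 (mod 719), so 149⁻¹ ≡ 415.
y = 125 + 149×((391 − 125)×415 mod 719) = 125 + 149×383 = 57192.
Check: 57192 mod 149 = 125, 57192 mod 719 = 391. ✓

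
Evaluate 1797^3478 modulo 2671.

285

Compute successive squares:
3478 in binary is 110110010110, i.e. 3478 = 2048 + 1024 + 256 + 128 + 16 + 4 + 2.
1797^1 ≡ 1797 (mod 2671)
1797^2 ≡ 1797^2 = 3229209 ≡ 2641 (mod 2671)
1797^4 ≡ 2641^2 = 6974881 ≡ 900 (mod 2671)
1797^8 ≡ 900^2 = 810000 ≡ 687 (mod 2671)
1797^16 ≡ 687^2 = 471969 ≡ 1873 (mod 2671)
1797^32 ≡ 1873^2 = 3508129 ≡ 1106 (mod 2671)
1797^64 ≡ 1106^2 = 1223236 ≡ 2589 (mod 2671)
1797^128 ≡ 2589^2 = 6702921 ≡ 1382 (mod 2671)
1797^256 ≡ 1382^2 = 1909924 ≡ 159 (mod 2671)
1797^512 ≡ 159^2 = 25281 ≡ 1242 (mod 2671)
1797^1024 ≡ 1242^2 = 1542564 ≡ 1397 (mod 2671)
1797^2048 ≡ 1397^2 = 1951609 ≡ 1779 (mod 2671)
1797^3478 = 1797^2048 * 1797^1024 * 1797^256 * 1797^128 * 1797^16 * 1797^4 * 1797^2 ≡ 1779 * 1397 * 159 * 1382 * 1873 * 900 * 2641 (mod 2671).
Accumulate the product:
1779 * 1397 = 2485263 ≡ 1233
1233 * 159 = 196047 ≡ 1064
1064 * 1382 = 1470448 ≡ 1398
1398 * 1873 = 2618454 ≡ 874
874 * 900 = 786600 ≡ 1326
1326 * 2641 = 3501966 ≡ 285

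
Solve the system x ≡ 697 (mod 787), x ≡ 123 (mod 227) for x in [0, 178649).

13289

787⁻¹ mod 227: 787×15 ≡ 1 (mod 227), so 787⁻¹ ≡ 15.
x = 697 + 787×((123 − 697)×15 mod 227) = 697 + 787×16 = 13289.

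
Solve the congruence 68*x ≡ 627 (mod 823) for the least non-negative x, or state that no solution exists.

336

gcd(68, 823) = 1, so a unique solution mod 823 exists.
68⁻¹ ≡ 351 (mod 823).
x ≡ 351*627 ≡ 336 (mod 823).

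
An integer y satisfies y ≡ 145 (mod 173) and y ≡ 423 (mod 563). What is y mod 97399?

19002

173⁻¹ mod 563: 173×371 ≡ 1 (mod 563), so 173⁻¹ ≡ 371.
y = 145 + 173×((423 − 145)×371 mod 563) = 145 + 173×109 = 19002.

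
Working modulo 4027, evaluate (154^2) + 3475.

3029

(154)^2 ≡ 3581 (mod 4027)
3581 + 3475 = 7056 ≡ 3029 (mod 4027)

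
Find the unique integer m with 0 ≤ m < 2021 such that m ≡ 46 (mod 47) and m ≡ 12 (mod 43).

657

47⁻¹ mod 43: 47·11 ≡ 1 (mod 43), so 47⁻¹ ≡ 11.
m = 46 + 47·((12 − 46)·11 mod 43) = 46 + 47·13 = 657.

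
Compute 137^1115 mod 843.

833

1115 in binary is 10001011011, i.e. 1115 = 1024 + 64 + 16 + 8 + 2 + 1.
137^1 ≡ 137 (mod 843)
137^2 ≡ 137^2 = 18769 ≡ 223 (mod 843)
137^4 ≡ 223^2 = 49729 ≡ 835 (mod 843)
137^8 ≡ 835^2 = 697225 ≡ 64 (mod 843)
137^16 ≡ 64^2 = 4096 ≡ 724 (mod 843)
137^32 ≡ 724^2 = 524176 ≡ 673 (mod 843)
137^64 ≡ 673^2 = 452929 ≡ 238 (mod 843)
137^128 ≡ 238^2 = 56644 ≡ 163 (mod 843)
137^256 ≡ 163^2 = 26569 ≡ 436 (mod 843)
137^512 ≡ 436^2 = 190096 ≡ 421 (mod 843)
137^1024 ≡ 421^2 = 177241 ≡ 211 (mod 843)
137^1115 = 137^1024 × 137^64 × 137^16 × 137^8 × 137^2 × 137^1 ≡ 211 × 238 × 724 × 64 × 223 × 137 (mod 843).
Accumulate the product:
211 × 238 = 50218 ≡ 481
481 × 724 = 348244 ≡ 85
85 × 64 = 5440 ≡ 382
382 × 223 = 85186 ≡ 43
43 × 137 = 5891 ≡ 833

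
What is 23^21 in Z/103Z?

93

21 in binary is 10101, i.e. 21 = 16 + 4 + 1.
23^1 ≡ 23 (mod 103)
23^2 ≡ 23^2 = 529 ≡ 14 (mod 103)
23^4 ≡ 14^2 = 196 ≡ 93 (mod 103)
23^8 ≡ 93^2 = 8649 ≡ 100 (mod 103)
23^16 ≡ 100^2 = 10000 ≡ 9 (mod 103)
23^21 = 23^16 · 23^4 · 23^1 ≡ 9 · 93 · 23 (mod 103).
Accumulate the product:
9 · 93 = 837 ≡ 13
13 · 23 = 299 ≡ 93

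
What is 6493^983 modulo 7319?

Using repeated squaring:
6493^1 ≡ 6493 (mod 7319)
6493^2 ≡ 6493^2 = 42159049 ≡ 1609 (mod 7319)
6493^4 ≡ 1609^2 = 2588881 ≡ 5274 (mod 7319)
6493^8 ≡ 5274^2 = 27815076 ≡ 2876 (mod 7319)
6493^16 ≡ 2876^2 = 8271376 ≡ 906 (mod 7319)
6493^32 ≡ 906^2 = 820836 ≡ 1108 (mod 7319)
6493^64 ≡ 1108^2 = 1227664 ≡ 5391 (mod 7319)
6493^128 ≡ 5391^2 = 29062881 ≡ 6451 (mod 7319)
6493^256 ≡ 6451^2 = 41615401 ≡ 6886 (mod 7319)
6493^512 ≡ 6886^2 = 47416996 ≡ 4514 (mod 7319)
6493^983 = 6493^512 * 6493^256 * 6493^128 * 6493^64 * 6493^16 * 6493^4 * 6493^2 * 6493^1 ≡ 4514 * 6886 * 6451 * 5391 * 906 * 5274 * 1609 * 6493 (mod 7319).
Accumulate the product:
4514 * 6886 = 31083404 ≡ 6930
6930 * 6451 = 44705430 ≡ 978
978 * 5391 = 5272398 ≡ 2718
2718 * 906 = 2462508 ≡ 3324
3324 * 5274 = 17530776 ≡ 1771
1771 * 1609 = 2849539 ≡ 2448
2448 * 6493 = 15894864 ≡ 5315

5315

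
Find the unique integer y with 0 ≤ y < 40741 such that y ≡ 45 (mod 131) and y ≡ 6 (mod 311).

25197

131⁻¹ mod 311: 131·19 ≡ 1 (mod 311), so 131⁻¹ ≡ 19.
y = 45 + 131·((6 − 45)·19 mod 311) = 45 + 131·192 = 25197.
Check: 25197 mod 131 = 45, 25197 mod 311 = 6. ✓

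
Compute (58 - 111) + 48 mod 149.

144

58 - 111 = -53 ≡ 96 (mod 149)
96 + 48 = 144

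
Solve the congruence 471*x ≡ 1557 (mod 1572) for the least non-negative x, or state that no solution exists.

gcd(471, 1572) = 3, and 3 | 1557, so solutions exist.
Divide through by 3: 157*x ≡ 519 (mod 524).
157⁻¹ ≡ 257 (mod 524).
x ≡ 257*519 ≡ 287 (mod 524).
The smallest non-negative solution is x = 287.

287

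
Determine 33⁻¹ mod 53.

45

53 = 1·33 + 20
33 = 1·20 + 13
20 = 1·13 + 7
13 = 1·7 + 6
7 = 1·6 + 1
6 = 6·1 + 0
gcd(33, 53) = 1, so the inverse exists.
Bézout: 1 = 5·53 − 8·33.
So 33⁻¹ ≡ −8 ≡ 45 (mod 53).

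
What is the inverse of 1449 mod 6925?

4999

6925 = 4·1449 + 1129
1449 = 1·1129 + 320
1129 = 3·320 + 169
320 = 1·169 + 151
169 = 1·151 + 18
151 = 8·18 + 7
18 = 2·7 + 4
7 = 1·4 + 3
4 = 1·3 + 1
3 = 3·1 + 0
gcd(1449, 6925) = 1, so the inverse exists.
Back-substitute for 1:
1 = 1·4 − 1·3
  = −1·7 + 2·4
  = 2·18 − 5·7
  = −5·151 + 42·18
  = 42·169 − 47·151
  = −47·320 + 89·169
  = 89·1129 − 314·320
  = −314·1449 + 403·1129
  = 403·6925 − 1926·1449
So 1449⁻¹ ≡ −1926 ≡ 4999 (mod 6925).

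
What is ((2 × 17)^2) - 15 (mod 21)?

7

2 × 17 = 34 ≡ 13 (mod 21)
(13)^2 ≡ 1 (mod 21)
1 - 15 = -14 ≡ 7 (mod 21)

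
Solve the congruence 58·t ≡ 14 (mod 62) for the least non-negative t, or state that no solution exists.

gcd(58, 62) = 2, and 2 | 14, so solutions exist.
Divide through by 2: 29·t mod 31 = 7.
29⁻¹ ≡ 15 (mod 31).
t ≡ 15·7 ≡ 12 (mod 31).
The smallest non-negative solution is t = 12.

12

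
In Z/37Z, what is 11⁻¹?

27

37 = 3*11 + 4
11 = 2*4 + 3
4 = 1*3 + 1
3 = 3*1 + 0
gcd(11, 37) = 1, so the inverse exists.
Back-substitute for 1:
1 = 1*4 − 1*3
  = −1*11 + 3*4
  = 3*37 − 10*11
So 11⁻¹ ≡ −10 ≡ 27 (mod 37).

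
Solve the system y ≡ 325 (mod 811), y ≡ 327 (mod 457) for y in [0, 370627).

255790

811⁻¹ mod 457: 811·386 ≡ 1 (mod 457), so 811⁻¹ ≡ 386.
y = 325 + 811·((327 − 325)·386 mod 457) = 325 + 811·315 = 255790.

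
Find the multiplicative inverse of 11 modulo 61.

50

61 = 5×11 + 6
11 = 1×6 + 5
6 = 1×5 + 1
5 = 5×1 + 0
gcd(11, 61) = 1, so the inverse exists.
Bézout: 1 = 2×61 − 11×11.
So 11⁻¹ ≡ −11 ≡ 50 (mod 61).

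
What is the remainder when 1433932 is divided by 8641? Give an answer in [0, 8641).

1433932 = 165*8641 + 8167, so 1433932 ≡ 8167 (mod 8641).

8167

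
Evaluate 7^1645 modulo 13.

7

7^1 ≡ 7 (mod 13)
7^2 ≡ 7^2 = 49 ≡ 10 (mod 13)
7^4 ≡ 10^2 = 100 ≡ 9 (mod 13)
7^8 ≡ 9^2 = 81 ≡ 3 (mod 13)
7^16 ≡ 3^2 = 9 (mod 13)
7^32 ≡ 9^2 = 81 ≡ 3 (mod 13)
7^64 ≡ 3^2 = 9 (mod 13)
7^128 ≡ 9^2 = 81 ≡ 3 (mod 13)
7^256 ≡ 3^2 = 9 (mod 13)
7^512 ≡ 9^2 = 81 ≡ 3 (mod 13)
7^1024 ≡ 3^2 = 9 (mod 13)
7^1645 = 7^1024 · 7^512 · 7^64 · 7^32 · 7^8 · 7^4 · 7^1 ≡ 9 · 3 · 9 · 3 · 3 · 9 · 7 (mod 13).
Accumulate the product:
9 · 3 = 27 ≡ 1
1 · 9 = 9
9 · 3 = 27 ≡ 1
1 · 3 = 3
3 · 9 = 27 ≡ 1
1 · 7 = 7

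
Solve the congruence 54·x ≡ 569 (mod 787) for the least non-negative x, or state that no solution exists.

gcd(54, 787) = 1, so a unique solution mod 787 exists.
54⁻¹ ≡ 685 (mod 787).
x ≡ 685·569 ≡ 200 (mod 787).

200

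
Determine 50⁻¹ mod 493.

493 = 9·50 + 43
50 = 1·43 + 7
43 = 6·7 + 1
7 = 7·1 + 0
gcd(50, 493) = 1, so the inverse exists.
Bézout: 1 = 7·493 − 69·50.
So 50⁻¹ ≡ −69 ≡ 424 (mod 493).

424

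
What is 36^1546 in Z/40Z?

1546 in binary is 11000001010, i.e. 1546 = 1024 + 512 + 8 + 2.
36^1 ≡ 36 (mod 40)
36^2 ≡ 36^2 = 1296 ≡ 16 (mod 40)
36^4 ≡ 16^2 = 256 ≡ 16 (mod 40)
36^8 ≡ 16^2 = 256 ≡ 16 (mod 40)
36^16 ≡ 16^2 = 256 ≡ 16 (mod 40)
36^32 ≡ 16^2 = 256 ≡ 16 (mod 40)
36^64 ≡ 16^2 = 256 ≡ 16 (mod 40)
36^128 ≡ 16^2 = 256 ≡ 16 (mod 40)
36^256 ≡ 16^2 = 256 ≡ 16 (mod 40)
36^512 ≡ 16^2 = 256 ≡ 16 (mod 40)
36^1024 ≡ 16^2 = 256 ≡ 16 (mod 40)
36^1546 = 36^1024 × 36^512 × 36^8 × 36^2 ≡ 16 × 16 × 16 × 16 (mod 40).
Accumulate the product:
16 × 16 = 256 ≡ 16
16 × 16 = 256 ≡ 16
16 × 16 = 256 ≡ 16

16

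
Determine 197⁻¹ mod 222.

222 = 1·197 + 25
197 = 7·25 + 22
25 = 1·22 + 3
22 = 7·3 + 1
3 = 3·1 + 0
gcd(197, 222) = 1, so the inverse exists.
Back-substitute for 1:
1 = 1·22 − 7·3
  = −7·25 + 8·22
  = 8·197 − 63·25
  = −63·222 + 71·197
So 197⁻¹ ≡ 71 (mod 222).

71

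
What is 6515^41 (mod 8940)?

By square-and-multiply:
41 in binary is 101001, i.e. 41 = 32 + 8 + 1.
6515^1 ≡ 6515 (mod 8940)
6515^2 ≡ 6515^2 = 42445225 ≡ 7045 (mod 8940)
6515^4 ≡ 7045^2 = 49632025 ≡ 6085 (mod 8940)
6515^8 ≡ 6085^2 = 37027225 ≡ 6685 (mod 8940)
6515^16 ≡ 6685^2 = 44689225 ≡ 7105 (mod 8940)
6515^32 ≡ 7105^2 = 50481025 ≡ 5785 (mod 8940)
6515^41 = 6515^32 · 6515^8 · 6515^1 ≡ 5785 · 6685 · 6515 (mod 8940).
Accumulate the product:
5785 · 6685 = 38672725 ≡ 7225
7225 · 6515 = 47070875 ≡ 1775

1775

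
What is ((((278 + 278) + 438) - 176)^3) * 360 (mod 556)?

508

278 + 278 = 556 ≡ 0 (mod 556)
0 + 438 = 438
438 - 176 = 262
(262)^3 ≡ 352 (mod 556)
352 * 360 = 126720 ≡ 508 (mod 556)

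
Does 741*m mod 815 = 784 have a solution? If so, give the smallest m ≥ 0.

gcd(741, 815) = 1, so a unique solution mod 815 exists.
741⁻¹ ≡ 11 (mod 815).
m ≡ 11*784 ≡ 474 (mod 815).

474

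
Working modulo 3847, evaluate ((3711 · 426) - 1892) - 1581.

3711 · 426 = 1580886 ≡ 3616 (mod 3847)
3616 - 1892 = 1724
1724 - 1581 = 143

143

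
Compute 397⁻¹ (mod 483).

73

Apply the Euclidean algorithm and back-substitute:
483 = 1·397 + 86
397 = 4·86 + 53
86 = 1·53 + 33
53 = 1·33 + 20
33 = 1·20 + 13
20 = 1·13 + 7
13 = 1·7 + 6
7 = 1·6 + 1
6 = 6·1 + 0
gcd(397, 483) = 1, so the inverse exists.
Bézout: 1 = −60·483 + 73·397.
So 397⁻¹ ≡ 73 (mod 483).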